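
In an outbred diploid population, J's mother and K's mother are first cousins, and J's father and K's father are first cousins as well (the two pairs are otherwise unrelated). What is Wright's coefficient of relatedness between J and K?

Wright's path rule: contributions from independent ancestry routes add.
J and K are related in two ways: second cousins through their mothers (r = 1/32) and second cousins through their fathers (r = 1/32).
r = 1/32 + 1/32 = 1/16 = 0.0625.

0.0625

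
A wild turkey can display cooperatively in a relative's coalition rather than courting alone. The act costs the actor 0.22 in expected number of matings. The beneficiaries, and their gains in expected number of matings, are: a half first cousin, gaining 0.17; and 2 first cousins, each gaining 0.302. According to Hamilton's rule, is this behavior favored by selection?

No

Hamilton's rule: the trait is favored when the sum of r·B over every recipient exceeds the actor's cost C.
r to a half first cousin = 1/16 (half first cousins share one grandparent — one path of length 4: r = (1/2)^4 = 1/16).
r to a first cousin = 0.125 (first cousins share one grandparent pair — two paths of length 4: r = 2·(1/2)^4 = 1/8).
Summing one r·B term per recipient: 1·0.0625·0.17 + 2·0.125·0.302 = 0.086125.
0.086125 < 0.22: the indirect benefit is less than the cost.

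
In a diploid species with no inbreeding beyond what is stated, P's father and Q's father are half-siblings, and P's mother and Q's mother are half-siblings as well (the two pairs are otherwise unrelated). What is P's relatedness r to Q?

0.125

Relatedness sums over independent paths through distinct common ancestors.
P and Q are related in two ways: half first cousins through their fathers (r = 1/16) and half first cousins through their mothers (r = 1/16).
r = 1/16 + 1/16 = 0.125.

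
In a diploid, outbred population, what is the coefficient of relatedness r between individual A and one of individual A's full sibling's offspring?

Each parent–offspring link contributes a factor of 1/2, and independent paths through distinct common ancestors add.
Full aunt/uncle↔niece/nephew: two paths of length 3 through the shared grandparent pair: r = 2·(1/2)^3 = 1/4.

0.25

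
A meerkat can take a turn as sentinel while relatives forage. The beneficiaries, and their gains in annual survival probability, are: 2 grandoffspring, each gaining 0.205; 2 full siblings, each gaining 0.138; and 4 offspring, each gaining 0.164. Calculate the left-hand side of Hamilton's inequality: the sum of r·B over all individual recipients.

r to a grandoffspring = 1/4 (two parent–offspring links: r = (1/2)^2 = 1/4).
r to a full sibling = 0.5 (full sibs share both parents — two paths of length 2: r = 2·(1/2)^2 = 1/2).
r to an offspring = 1/2 (one parent–offspring link: r = (1/2)^1 = 1/2).
Summing one r·B term per recipient: 2·0.25·0.205 + 2·0.5·0.138 + 4·0.5·0.164 = 0.5685.

0.5685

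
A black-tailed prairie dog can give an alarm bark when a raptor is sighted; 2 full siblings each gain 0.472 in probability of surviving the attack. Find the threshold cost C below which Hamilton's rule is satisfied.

0.472

r to a full sibling = 1/2 (full sibs share both parents — two paths of length 2: r = 2·(1/2)^2 = 1/2).
Hamilton's rule: n·r·B > C, so the trait is favored while C < n·r·B = 2·0.5·0.472 = 0.472.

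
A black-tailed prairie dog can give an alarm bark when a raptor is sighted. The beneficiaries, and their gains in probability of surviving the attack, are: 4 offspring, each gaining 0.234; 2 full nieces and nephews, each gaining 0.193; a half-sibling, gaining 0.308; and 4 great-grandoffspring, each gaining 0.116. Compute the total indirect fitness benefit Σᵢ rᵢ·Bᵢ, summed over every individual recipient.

r to an offspring = 0.5 (one parent–offspring link: r = (1/2)^1 = 1/2).
r to a full niece or nephew = 1/4 (full aunt/uncle↔niece/nephew: two paths of length 3 through the shared grandparent pair: r = 2·(1/2)^3 = 1/4).
r to a half-sibling = 0.25 (half-sibs share one parent — one path of length 2: r = (1/2)^2 = 1/4).
r to a great-grandoffspring = 1/8 (three parent–offspring links: r = (1/2)^3 = 1/8).
Summing one r·B term per recipient: 4·0.5·0.234 + 2·0.25·0.193 + 1·0.25·0.308 + 4·0.125·0.116 = 0.6995.

0.6995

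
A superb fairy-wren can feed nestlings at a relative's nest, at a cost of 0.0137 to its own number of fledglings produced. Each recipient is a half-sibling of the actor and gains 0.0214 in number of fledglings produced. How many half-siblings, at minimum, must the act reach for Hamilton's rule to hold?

r to a half-sibling = 0.25 (half-sibs share one parent — one path of length 2: r = (1/2)^2 = 1/4).
Hamilton's rule: n·r·B > C  ⇒  n > C/(r·B) = 0.0137/(0.25·0.0214) = 2.561.
The smallest integer exceeding 2.561 is 3.

3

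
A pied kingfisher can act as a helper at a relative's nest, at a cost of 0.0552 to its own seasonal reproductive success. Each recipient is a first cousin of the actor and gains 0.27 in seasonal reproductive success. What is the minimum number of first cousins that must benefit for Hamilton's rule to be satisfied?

r to a first cousin = 0.125 (first cousins share one grandparent pair — two paths of length 4: r = 2·(1/2)^4 = 1/8).
Hamilton's rule: n·r·B > C  ⇒  n > C/(r·B) = 0.0552/(0.125·0.27) = 1.636.
The smallest integer exceeding 1.636 is 2.

2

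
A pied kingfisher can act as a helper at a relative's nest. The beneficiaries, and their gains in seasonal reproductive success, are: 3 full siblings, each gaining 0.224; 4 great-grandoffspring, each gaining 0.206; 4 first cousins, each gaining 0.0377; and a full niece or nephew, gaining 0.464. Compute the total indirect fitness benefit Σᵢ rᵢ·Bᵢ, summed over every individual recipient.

r to a full sibling = 0.5 (full sibs share both parents — two paths of length 2: r = 2·(1/2)^2 = 1/2).
r to a great-grandoffspring = 1/8 (three parent–offspring links: r = (1/2)^3 = 1/8).
r to a first cousin = 0.125 (first cousins share one grandparent pair — two paths of length 4: r = 2·(1/2)^4 = 1/8).
r to a full niece or nephew = 1/4 (full aunt/uncle↔niece/nephew: two paths of length 3 through the shared grandparent pair: r = 2·(1/2)^3 = 1/4).
Summing one r·B term per recipient: 3·0.5·0.224 + 4·0.125·0.206 + 4·0.125·0.0377 + 1·0.25·0.464 = 0.57385.

0.57385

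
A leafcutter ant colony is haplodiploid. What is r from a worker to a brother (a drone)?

Her haploid brother carries none of their father's genes and a random half of their mother's genome; that half matches the maternal half of her own genome with probability 1/2: r = 1/2 · 1/2 = 1/4.

0.25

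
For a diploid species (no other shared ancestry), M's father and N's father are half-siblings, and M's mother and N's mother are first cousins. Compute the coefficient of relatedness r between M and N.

Wright's path rule: contributions from independent ancestry routes add.
M and N are related in two ways: half first cousins through their fathers (r = 1/16) and second cousins through their mothers (r = 1/32).
r = 1/16 + 1/32 = 3/32 = 0.09375.

0.09375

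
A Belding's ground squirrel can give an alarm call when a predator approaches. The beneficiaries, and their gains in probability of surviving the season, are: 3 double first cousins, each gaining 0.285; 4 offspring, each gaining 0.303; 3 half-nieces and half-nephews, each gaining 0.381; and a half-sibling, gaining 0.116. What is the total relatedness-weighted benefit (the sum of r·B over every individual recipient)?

0.991625

r to a double first cousin = 0.25 (double first cousins share both grandparent pairs — four paths of length 4: r = 4·(1/2)^4 = 1/4).
r to an offspring = 1/2 (one parent–offspring link: r = (1/2)^1 = 1/2).
r to a half-niece or half-nephew = 0.125 (half-aunt/uncle↔niece/nephew: one path of length 3: r = (1/2)^3 = 1/8).
r to a half-sibling = 0.25 (half-sibs share one parent — one path of length 2: r = (1/2)^2 = 1/4).
Summing one r·B term per recipient: 3·0.25·0.285 + 4·0.5·0.303 + 3·0.125·0.381 + 1·0.25·0.116 = 0.991625.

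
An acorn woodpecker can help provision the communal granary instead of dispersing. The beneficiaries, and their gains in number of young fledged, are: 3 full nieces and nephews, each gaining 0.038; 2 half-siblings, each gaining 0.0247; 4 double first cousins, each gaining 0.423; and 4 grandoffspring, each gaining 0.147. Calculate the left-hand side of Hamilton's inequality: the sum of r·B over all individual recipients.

r to a full niece or nephew = 0.25 (full aunt/uncle↔niece/nephew: two paths of length 3 through the shared grandparent pair: r = 2·(1/2)^3 = 1/4).
r to a half-sibling = 1/4 (half-sibs share one parent — one path of length 2: r = (1/2)^2 = 1/4).
r to a double first cousin = 1/4 (double first cousins share both grandparent pairs — four paths of length 4: r = 4·(1/2)^4 = 1/4).
r to a grandoffspring = 0.25 (two parent–offspring links: r = (1/2)^2 = 1/4).
Summing one r·B term per recipient: 3·0.25·0.038 + 2·0.25·0.0247 + 4·0.25·0.423 + 4·0.25·0.147 = 0.61085.

0.61085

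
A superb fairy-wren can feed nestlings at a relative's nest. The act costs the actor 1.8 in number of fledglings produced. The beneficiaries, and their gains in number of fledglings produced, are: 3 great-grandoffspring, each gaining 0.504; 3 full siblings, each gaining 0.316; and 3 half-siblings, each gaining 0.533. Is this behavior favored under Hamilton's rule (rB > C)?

No

Hamilton's rule: the trait is favored when the sum of r·B over every recipient exceeds the actor's cost C.
r to a great-grandoffspring = 1/8 (three parent–offspring links: r = (1/2)^3 = 1/8).
r to a full sibling = 1/2 (full sibs share both parents — two paths of length 2: r = 2·(1/2)^2 = 1/2).
r to a half-sibling = 1/4 (half-sibs share one parent — one path of length 2: r = (1/2)^2 = 1/4).
Summing one r·B term per recipient: 3·0.125·0.504 + 3·0.5·0.316 + 3·0.25·0.533 = 1.06275.
1.06275 < 1.8: the indirect benefit is less than the cost.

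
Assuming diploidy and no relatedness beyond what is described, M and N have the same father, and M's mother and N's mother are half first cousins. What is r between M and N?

Independent pedigree routes through distinct common ancestors add.
M and N are related in two ways: half-sibs through their shared father (r = 1/4) and half second cousins through their mothers (r = 1/64).
r = 1/4 + 1/64 = 0.265625.

0.265625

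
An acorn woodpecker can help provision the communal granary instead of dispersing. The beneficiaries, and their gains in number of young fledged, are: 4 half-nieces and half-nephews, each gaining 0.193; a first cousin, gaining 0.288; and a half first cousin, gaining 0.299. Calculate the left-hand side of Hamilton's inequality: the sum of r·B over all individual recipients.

0.1511875

r to a half-niece or half-nephew = 0.125 (half-aunt/uncle↔niece/nephew: one path of length 3: r = (1/2)^3 = 1/8).
r to a first cousin = 0.125 (first cousins share one grandparent pair — two paths of length 4: r = 2·(1/2)^4 = 1/8).
r to a half first cousin = 0.0625 (half first cousins share one grandparent — one path of length 4: r = (1/2)^4 = 1/16).
Summing one r·B term per recipient: 4·0.125·0.193 + 1·0.125·0.288 + 1·0.0625·0.299 = 0.1511875.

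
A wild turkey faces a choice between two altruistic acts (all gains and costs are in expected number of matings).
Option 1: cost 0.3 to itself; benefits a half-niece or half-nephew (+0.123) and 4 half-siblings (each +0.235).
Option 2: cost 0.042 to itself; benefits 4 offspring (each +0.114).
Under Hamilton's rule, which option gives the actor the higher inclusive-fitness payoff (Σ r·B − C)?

Option 1: r to a half-niece or half-nephew = 0.125.
Option 1: r to a half-sibling = 0.25.
Option 1: Σ r·B − C = (1·0.125·0.123 + 4·0.25·0.235) − 0.3 = -0.049625.
Option 2: r to an offspring = 0.5.
Option 2: Σ r·B − C = (4·0.5·0.114) − 0.042 = 0.186.
Option 2 has the higher net inclusive-fitness payoff.

Option 2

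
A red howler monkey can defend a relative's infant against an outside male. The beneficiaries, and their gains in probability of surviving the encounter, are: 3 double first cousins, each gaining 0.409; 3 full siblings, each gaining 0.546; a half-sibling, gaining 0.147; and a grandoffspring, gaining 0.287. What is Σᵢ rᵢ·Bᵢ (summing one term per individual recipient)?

r to a double first cousin = 1/4 (double first cousins share both grandparent pairs — four paths of length 4: r = 4·(1/2)^4 = 1/4).
r to a full sibling = 1/2 (full sibs share both parents — two paths of length 2: r = 2·(1/2)^2 = 1/2).
r to a half-sibling = 1/4 (half-sibs share one parent — one path of length 2: r = (1/2)^2 = 1/4).
r to a grandoffspring = 0.25 (two parent–offspring links: r = (1/2)^2 = 1/4).
Summing one r·B term per recipient: 3·0.25·0.409 + 3·0.5·0.546 + 1·0.25·0.147 + 1·0.25·0.287 = 1.23425.

1.23425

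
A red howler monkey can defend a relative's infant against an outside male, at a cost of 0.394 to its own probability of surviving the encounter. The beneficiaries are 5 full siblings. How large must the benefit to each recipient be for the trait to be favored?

r to a full sibling = 1/2 (full sibs share both parents — two paths of length 2: r = 2·(1/2)^2 = 1/2).
Hamilton's rule with n recipients of equal r: n·r·B > C, so B > C/(n·r) = 0.394/(5·0.5) = 0.1576.

0.1576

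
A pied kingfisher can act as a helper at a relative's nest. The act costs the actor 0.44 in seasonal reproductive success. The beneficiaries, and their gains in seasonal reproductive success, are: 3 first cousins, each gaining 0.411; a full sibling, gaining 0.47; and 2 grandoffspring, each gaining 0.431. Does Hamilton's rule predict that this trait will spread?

Yes

Hamilton's rule: the trait is favored when the sum of r·B over every recipient exceeds the actor's cost C.
r to a first cousin = 0.125 (first cousins share one grandparent pair — two paths of length 4: r = 2·(1/2)^4 = 1/8).
r to a full sibling = 1/2 (full sibs share both parents — two paths of length 2: r = 2·(1/2)^2 = 1/2).
r to a grandoffspring = 1/4 (two parent–offspring links: r = (1/2)^2 = 1/4).
Summing one r·B term per recipient: 3·0.125·0.411 + 1·0.5·0.47 + 2·0.25·0.431 = 0.604625.
0.604625 > 0.44: the indirect benefit exceeds the cost.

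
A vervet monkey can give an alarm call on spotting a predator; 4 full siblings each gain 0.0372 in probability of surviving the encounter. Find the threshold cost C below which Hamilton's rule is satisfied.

0.0744

r to a full sibling = 1/2 (full sibs share both parents — two paths of length 2: r = 2·(1/2)^2 = 1/2).
Hamilton's rule: n·r·B > C, so the trait is favored while C < n·r·B = 4·0.5·0.0372 = 0.0744.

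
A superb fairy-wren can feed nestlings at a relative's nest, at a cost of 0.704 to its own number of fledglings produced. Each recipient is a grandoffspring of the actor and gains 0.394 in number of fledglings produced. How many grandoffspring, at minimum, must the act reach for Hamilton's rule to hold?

8

r to a grandoffspring = 0.25 (two parent–offspring links: r = (1/2)^2 = 1/4).
Hamilton's rule: n·r·B > C  ⇒  n > C/(r·B) = 0.704/(0.25·0.394) = 7.147.
The smallest integer exceeding 7.147 is 8.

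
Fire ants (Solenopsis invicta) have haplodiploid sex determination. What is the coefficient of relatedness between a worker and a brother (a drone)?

Her haploid brother carries none of their father's genes and a random half of their mother's genome; that half matches the maternal half of her own genome with probability 1/2: r = 1/2 · 1/2 = 1/4.

0.25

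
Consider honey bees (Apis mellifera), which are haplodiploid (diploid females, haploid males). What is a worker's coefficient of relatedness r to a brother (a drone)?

Her haploid brother carries none of their father's genes and a random half of their mother's genome; that half matches the maternal half of her own genome with probability 1/2: r = 1/2 · 1/2 = 1/4.

0.25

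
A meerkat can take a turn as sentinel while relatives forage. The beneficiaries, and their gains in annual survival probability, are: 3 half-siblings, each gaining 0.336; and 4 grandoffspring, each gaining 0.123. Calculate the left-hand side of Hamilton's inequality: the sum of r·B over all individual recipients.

r to a half-sibling = 0.25 (half-sibs share one parent — one path of length 2: r = (1/2)^2 = 1/4).
r to a grandoffspring = 0.25 (two parent–offspring links: r = (1/2)^2 = 1/4).
Summing one r·B term per recipient: 3·0.25·0.336 + 4·0.25·0.123 = 0.375.

0.375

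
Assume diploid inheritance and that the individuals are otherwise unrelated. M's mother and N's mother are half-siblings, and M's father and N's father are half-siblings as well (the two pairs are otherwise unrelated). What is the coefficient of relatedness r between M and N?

Relatedness sums over independent paths through distinct common ancestors.
M and N are related in two ways: half first cousins through their mothers (r = 1/16) and half first cousins through their fathers (r = 1/16).
r = 1/16 + 1/16 = 0.125.

0.125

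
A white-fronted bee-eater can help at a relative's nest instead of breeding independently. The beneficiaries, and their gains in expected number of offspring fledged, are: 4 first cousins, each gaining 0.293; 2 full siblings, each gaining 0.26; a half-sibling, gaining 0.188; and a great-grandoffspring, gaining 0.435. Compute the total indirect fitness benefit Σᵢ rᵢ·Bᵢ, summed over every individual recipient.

r to a first cousin = 1/8 (first cousins share one grandparent pair — two paths of length 4: r = 2·(1/2)^4 = 1/8).
r to a full sibling = 1/2 (full sibs share both parents — two paths of length 2: r = 2·(1/2)^2 = 1/2).
r to a half-sibling = 1/4 (half-sibs share one parent — one path of length 2: r = (1/2)^2 = 1/4).
r to a great-grandoffspring = 1/8 (three parent–offspring links: r = (1/2)^3 = 1/8).
Summing one r·B term per recipient: 4·0.125·0.293 + 2·0.5·0.26 + 1·0.25·0.188 + 1·0.125·0.435 = 0.507875.

0.507875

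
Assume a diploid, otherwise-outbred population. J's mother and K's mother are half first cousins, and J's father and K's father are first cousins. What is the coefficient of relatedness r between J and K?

0.046875

With two independent routes of shared ancestry, r is the sum of the two contributions.
J and K are related in two ways: half second cousins through their mothers (r = 1/64) and second cousins through their fathers (r = 1/32).
r = 1/64 + 1/32 = 0.046875.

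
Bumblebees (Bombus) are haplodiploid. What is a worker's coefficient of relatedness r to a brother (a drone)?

0.25

Her haploid brother carries none of their father's genes and a random half of their mother's genome; that half matches the maternal half of her own genome with probability 1/2: r = 1/2 · 1/2 = 1/4.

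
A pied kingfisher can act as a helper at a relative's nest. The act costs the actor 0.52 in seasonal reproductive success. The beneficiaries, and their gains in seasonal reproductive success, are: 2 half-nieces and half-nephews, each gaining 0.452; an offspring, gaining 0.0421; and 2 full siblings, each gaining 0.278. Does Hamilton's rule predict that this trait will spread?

Hamilton's rule: the trait is favored when the sum of r·B over every recipient exceeds the actor's cost C.
r to a half-niece or half-nephew = 0.125 (half-aunt/uncle↔niece/nephew: one path of length 3: r = (1/2)^3 = 1/8).
r to an offspring = 0.5 (one parent–offspring link: r = (1/2)^1 = 1/2).
r to a full sibling = 0.5 (full sibs share both parents — two paths of length 2: r = 2·(1/2)^2 = 1/2).
Summing one r·B term per recipient: 2·0.125·0.452 + 1·0.5·0.0421 + 2·0.5·0.278 = 0.41205.
0.41205 < 0.52: the indirect benefit is less than the cost.

No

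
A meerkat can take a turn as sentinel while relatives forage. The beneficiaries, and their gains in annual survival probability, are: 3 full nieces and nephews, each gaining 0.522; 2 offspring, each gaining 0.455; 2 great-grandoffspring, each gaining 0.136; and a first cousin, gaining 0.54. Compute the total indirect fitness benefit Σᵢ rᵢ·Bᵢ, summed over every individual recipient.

0.948

r to a full niece or nephew = 1/4 (full aunt/uncle↔niece/nephew: two paths of length 3 through the shared grandparent pair: r = 2·(1/2)^3 = 1/4).
r to an offspring = 0.5 (one parent–offspring link: r = (1/2)^1 = 1/2).
r to a great-grandoffspring = 0.125 (three parent–offspring links: r = (1/2)^3 = 1/8).
r to a first cousin = 0.125 (first cousins share one grandparent pair — two paths of length 4: r = 2·(1/2)^4 = 1/8).
Summing one r·B term per recipient: 3·0.25·0.522 + 2·0.5·0.455 + 2·0.125·0.136 + 1·0.125·0.54 = 0.948.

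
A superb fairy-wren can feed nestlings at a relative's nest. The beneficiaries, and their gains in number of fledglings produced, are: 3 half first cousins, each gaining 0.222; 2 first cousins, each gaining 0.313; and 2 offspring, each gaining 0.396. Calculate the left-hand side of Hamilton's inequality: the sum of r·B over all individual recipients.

0.515875

r to a half first cousin = 1/16 (half first cousins share one grandparent — one path of length 4: r = (1/2)^4 = 1/16).
r to a first cousin = 0.125 (first cousins share one grandparent pair — two paths of length 4: r = 2·(1/2)^4 = 1/8).
r to an offspring = 1/2 (one parent–offspring link: r = (1/2)^1 = 1/2).
Summing one r·B term per recipient: 3·0.0625·0.222 + 2·0.125·0.313 + 2·0.5·0.396 = 0.515875.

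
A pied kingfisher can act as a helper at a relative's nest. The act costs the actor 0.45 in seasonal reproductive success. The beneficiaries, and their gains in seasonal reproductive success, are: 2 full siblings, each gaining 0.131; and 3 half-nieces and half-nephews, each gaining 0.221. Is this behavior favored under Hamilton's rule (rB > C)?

No

Hamilton's rule: the trait is favored when the sum of r·B over every recipient exceeds the actor's cost C.
r to a full sibling = 0.5 (full sibs share both parents — two paths of length 2: r = 2·(1/2)^2 = 1/2).
r to a half-niece or half-nephew = 0.125 (half-aunt/uncle↔niece/nephew: one path of length 3: r = (1/2)^3 = 1/8).
Summing one r·B term per recipient: 2·0.5·0.131 + 3·0.125·0.221 = 0.213875.
0.213875 < 0.45: the indirect benefit is less than the cost.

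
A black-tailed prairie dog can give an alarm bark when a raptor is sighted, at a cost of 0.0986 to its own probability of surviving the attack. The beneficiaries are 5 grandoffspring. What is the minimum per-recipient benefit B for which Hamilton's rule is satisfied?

r to a grandoffspring = 0.25 (two parent–offspring links: r = (1/2)^2 = 1/4).
Hamilton's rule with n recipients of equal r: n·r·B > C, so B > C/(n·r) = 0.0986/(5·0.25) = 0.0789.

0.0789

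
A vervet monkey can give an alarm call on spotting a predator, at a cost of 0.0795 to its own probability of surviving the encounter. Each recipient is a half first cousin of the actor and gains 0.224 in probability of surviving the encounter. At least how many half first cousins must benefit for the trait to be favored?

6

r to a half first cousin = 0.0625 (half first cousins share one grandparent — one path of length 4: r = (1/2)^4 = 1/16).
Hamilton's rule: n·r·B > C  ⇒  n > C/(r·B) = 0.0795/(0.0625·0.224) = 5.679.
The smallest integer exceeding 5.679 is 6.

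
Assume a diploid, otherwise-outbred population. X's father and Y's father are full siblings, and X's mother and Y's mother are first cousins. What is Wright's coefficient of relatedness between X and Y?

Wright's path rule: contributions from independent ancestry routes add.
X and Y are related in two ways: first cousins through their fathers (r = 1/8) and second cousins through their mothers (r = 1/32).
r = 1/8 + 1/32 = 5/32 = 0.15625.

0.15625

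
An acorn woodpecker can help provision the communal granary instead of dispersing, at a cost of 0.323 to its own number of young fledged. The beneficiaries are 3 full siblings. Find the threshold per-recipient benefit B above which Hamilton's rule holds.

r to a full sibling = 1/2 (full sibs share both parents — two paths of length 2: r = 2·(1/2)^2 = 1/2).
Hamilton's rule with n recipients of equal r: n·r·B > C, so B > C/(n·r) = 0.323/(3·0.5) = 0.2153.

0.2153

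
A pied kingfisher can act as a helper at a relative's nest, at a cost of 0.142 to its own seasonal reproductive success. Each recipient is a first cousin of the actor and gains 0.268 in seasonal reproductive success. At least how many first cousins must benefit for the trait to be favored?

r to a first cousin = 1/8 (first cousins share one grandparent pair — two paths of length 4: r = 2·(1/2)^4 = 1/8).
Hamilton's rule: n·r·B > C  ⇒  n > C/(r·B) = 0.142/(0.125·0.268) = 4.239.
The smallest integer exceeding 4.239 is 5.

5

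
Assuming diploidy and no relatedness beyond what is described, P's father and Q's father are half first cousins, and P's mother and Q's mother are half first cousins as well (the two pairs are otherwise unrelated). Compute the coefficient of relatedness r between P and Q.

Relatedness sums over independent paths through distinct common ancestors.
P and Q are related in two ways: half second cousins through their fathers (r = 1/64) and half second cousins through their mothers (r = 1/64).
r = 1/64 + 1/64 = 1/32 = 0.03125.

0.03125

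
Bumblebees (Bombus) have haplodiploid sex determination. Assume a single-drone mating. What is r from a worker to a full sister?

Haplodiploid full sisters inherit their father's entire haploid genome identically (contributing 1/2) and on average half of their mother's contribution (1/2 · 1/2 = 1/4); r = 1/2 + 1/4 = 3/4.

0.75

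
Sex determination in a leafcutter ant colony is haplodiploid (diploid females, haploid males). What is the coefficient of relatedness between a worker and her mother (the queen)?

0.5

One meiotic link between diploid queen and diploid daughter: r = 1/2.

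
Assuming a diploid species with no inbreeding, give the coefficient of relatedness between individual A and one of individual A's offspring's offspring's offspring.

Each parent–offspring link contributes a factor of 1/2, and independent paths through distinct common ancestors add.
Three parent–offspring links: r = (1/2)^3 = 1/8.

0.125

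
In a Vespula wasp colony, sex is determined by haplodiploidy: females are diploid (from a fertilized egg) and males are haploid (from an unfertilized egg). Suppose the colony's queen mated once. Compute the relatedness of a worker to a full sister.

Haplodiploid full sisters inherit their father's entire haploid genome identically (contributing 1/2) and on average half of their mother's contribution (1/2 · 1/2 = 1/4); r = 1/2 + 1/4 = 3/4.

0.75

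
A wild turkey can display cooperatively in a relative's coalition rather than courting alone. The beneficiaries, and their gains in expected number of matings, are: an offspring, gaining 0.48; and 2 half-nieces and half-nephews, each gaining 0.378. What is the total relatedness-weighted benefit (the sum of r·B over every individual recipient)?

r to an offspring = 1/2 (one parent–offspring link: r = (1/2)^1 = 1/2).
r to a half-niece or half-nephew = 0.125 (half-aunt/uncle↔niece/nephew: one path of length 3: r = (1/2)^3 = 1/8).
Summing one r·B term per recipient: 1·0.5·0.48 + 2·0.125·0.378 = 0.3345.

0.3345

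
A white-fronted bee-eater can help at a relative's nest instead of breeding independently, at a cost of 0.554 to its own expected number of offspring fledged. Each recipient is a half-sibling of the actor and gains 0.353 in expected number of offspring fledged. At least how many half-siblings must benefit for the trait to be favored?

r to a half-sibling = 0.25 (half-sibs share one parent — one path of length 2: r = (1/2)^2 = 1/4).
Hamilton's rule: n·r·B > C  ⇒  n > C/(r·B) = 0.554/(0.25·0.353) = 6.278.
The smallest integer exceeding 6.278 is 7.

7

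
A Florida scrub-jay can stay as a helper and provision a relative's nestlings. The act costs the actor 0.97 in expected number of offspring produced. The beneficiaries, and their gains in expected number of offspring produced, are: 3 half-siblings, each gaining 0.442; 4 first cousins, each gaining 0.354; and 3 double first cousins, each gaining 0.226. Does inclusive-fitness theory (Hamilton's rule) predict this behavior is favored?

Hamilton's rule: the trait is favored when the sum of r·B over every recipient exceeds the actor's cost C.
r to a half-sibling = 1/4 (half-sibs share one parent — one path of length 2: r = (1/2)^2 = 1/4).
r to a first cousin = 0.125 (first cousins share one grandparent pair — two paths of length 4: r = 2·(1/2)^4 = 1/8).
r to a double first cousin = 0.25 (double first cousins share both grandparent pairs — four paths of length 4: r = 4·(1/2)^4 = 1/4).
Summing one r·B term per recipient: 3·0.25·0.442 + 4·0.125·0.354 + 3·0.25·0.226 = 0.678.
0.678 < 0.97: the indirect benefit is less than the cost.

No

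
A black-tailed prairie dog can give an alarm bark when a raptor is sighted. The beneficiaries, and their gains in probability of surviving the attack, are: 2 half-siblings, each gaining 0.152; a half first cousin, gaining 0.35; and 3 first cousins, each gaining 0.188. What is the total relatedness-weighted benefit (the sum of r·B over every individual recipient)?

r to a half-sibling = 1/4 (half-sibs share one parent — one path of length 2: r = (1/2)^2 = 1/4).
r to a half first cousin = 0.0625 (half first cousins share one grandparent — one path of length 4: r = (1/2)^4 = 1/16).
r to a first cousin = 0.125 (first cousins share one grandparent pair — two paths of length 4: r = 2·(1/2)^4 = 1/8).
Summing one r·B term per recipient: 2·0.25·0.152 + 1·0.0625·0.35 + 3·0.125·0.188 = 0.168375.

0.168375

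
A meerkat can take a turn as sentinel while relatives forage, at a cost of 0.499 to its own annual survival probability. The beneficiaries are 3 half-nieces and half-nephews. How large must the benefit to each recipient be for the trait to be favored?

r to a half-niece or half-nephew = 1/8 (half-aunt/uncle↔niece/nephew: one path of length 3: r = (1/2)^3 = 1/8).
Hamilton's rule with n recipients of equal r: n·r·B > C, so B > C/(n·r) = 0.499/(3·0.125) = 1.3307.

1.3307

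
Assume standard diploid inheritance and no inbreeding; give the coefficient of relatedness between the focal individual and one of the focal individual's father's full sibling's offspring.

0.125

Each parent–offspring link contributes a factor of 1/2, and independent paths through distinct common ancestors add.
First cousins share one grandparent pair — two paths of length 4: r = 2·(1/2)^4 = 1/8.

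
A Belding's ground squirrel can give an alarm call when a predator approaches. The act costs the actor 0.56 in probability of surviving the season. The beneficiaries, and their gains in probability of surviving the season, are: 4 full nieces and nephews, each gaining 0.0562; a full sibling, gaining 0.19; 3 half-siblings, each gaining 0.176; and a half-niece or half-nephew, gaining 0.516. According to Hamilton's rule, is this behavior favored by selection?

No

Hamilton's rule: the trait is favored when the sum of r·B over every recipient exceeds the actor's cost C.
r to a full niece or nephew = 0.25 (full aunt/uncle↔niece/nephew: two paths of length 3 through the shared grandparent pair: r = 2·(1/2)^3 = 1/4).
r to a full sibling = 0.5 (full sibs share both parents — two paths of length 2: r = 2·(1/2)^2 = 1/2).
r to a half-sibling = 1/4 (half-sibs share one parent — one path of length 2: r = (1/2)^2 = 1/4).
r to a half-niece or half-nephew = 0.125 (half-aunt/uncle↔niece/nephew: one path of length 3: r = (1/2)^3 = 1/8).
Summing one r·B term per recipient: 4·0.25·0.0562 + 1·0.5·0.19 + 3·0.25·0.176 + 1·0.125·0.516 = 0.3477.
0.3477 < 0.56: the indirect benefit is less than the cost.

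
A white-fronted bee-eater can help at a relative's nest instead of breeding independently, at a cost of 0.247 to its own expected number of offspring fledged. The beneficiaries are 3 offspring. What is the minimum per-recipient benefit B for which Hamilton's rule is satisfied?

r to an offspring = 1/2 (one parent–offspring link: r = (1/2)^1 = 1/2).
Hamilton's rule with n recipients of equal r: n·r·B > C, so B > C/(n·r) = 0.247/(3·0.5) = 0.1647.

0.1647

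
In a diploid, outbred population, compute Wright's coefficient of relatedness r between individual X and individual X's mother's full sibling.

0.25

Each parent–offspring link contributes a factor of 1/2, and independent paths through distinct common ancestors add.
Full aunt/uncle↔niece/nephew: two paths of length 3 through the shared grandparent pair: r = 2·(1/2)^3 = 1/4.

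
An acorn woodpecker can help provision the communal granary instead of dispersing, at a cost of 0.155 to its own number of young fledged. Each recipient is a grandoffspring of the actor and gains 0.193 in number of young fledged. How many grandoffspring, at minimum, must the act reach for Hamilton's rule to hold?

r to a grandoffspring = 1/4 (two parent–offspring links: r = (1/2)^2 = 1/4).
Hamilton's rule: n·r·B > C  ⇒  n > C/(r·B) = 0.155/(0.25·0.193) = 3.212.
The smallest integer exceeding 3.212 is 4.

4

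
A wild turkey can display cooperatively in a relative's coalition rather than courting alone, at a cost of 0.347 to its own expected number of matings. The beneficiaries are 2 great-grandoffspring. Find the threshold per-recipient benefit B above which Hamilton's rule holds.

r to a great-grandoffspring = 1/8 (three parent–offspring links: r = (1/2)^3 = 1/8).
Hamilton's rule with n recipients of equal r: n·r·B > C, so B > C/(n·r) = 0.347/(2·0.125) = 1.388.

1.388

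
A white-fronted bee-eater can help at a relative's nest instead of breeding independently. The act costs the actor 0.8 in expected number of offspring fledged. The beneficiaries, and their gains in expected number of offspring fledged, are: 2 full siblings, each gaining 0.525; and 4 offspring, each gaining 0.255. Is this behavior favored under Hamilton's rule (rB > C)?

Yes

Hamilton's rule: the trait is favored when the sum of r·B over every recipient exceeds the actor's cost C.
r to a full sibling = 0.5 (full sibs share both parents — two paths of length 2: r = 2·(1/2)^2 = 1/2).
r to an offspring = 0.5 (one parent–offspring link: r = (1/2)^1 = 1/2).
Summing one r·B term per recipient: 2·0.5·0.525 + 4·0.5·0.255 = 1.035.
1.035 > 0.8: the indirect benefit exceeds the cost.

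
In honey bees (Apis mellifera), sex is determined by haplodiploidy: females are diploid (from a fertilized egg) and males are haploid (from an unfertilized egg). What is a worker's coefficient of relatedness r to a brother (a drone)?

0.25

Her haploid brother carries none of their father's genes and a random half of their mother's genome; that half matches the maternal half of her own genome with probability 1/2: r = 1/2 · 1/2 = 1/4.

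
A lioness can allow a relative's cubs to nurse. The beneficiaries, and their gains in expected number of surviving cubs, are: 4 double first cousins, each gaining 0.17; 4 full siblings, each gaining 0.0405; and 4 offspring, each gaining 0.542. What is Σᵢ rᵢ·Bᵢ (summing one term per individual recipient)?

r to a double first cousin = 0.25 (double first cousins share both grandparent pairs — four paths of length 4: r = 4·(1/2)^4 = 1/4).
r to a full sibling = 1/2 (full sibs share both parents — two paths of length 2: r = 2·(1/2)^2 = 1/2).
r to an offspring = 1/2 (one parent–offspring link: r = (1/2)^1 = 1/2).
Summing one r·B term per recipient: 4·0.25·0.17 + 4·0.5·0.0405 + 4·0.5·0.542 = 1.335.

1.335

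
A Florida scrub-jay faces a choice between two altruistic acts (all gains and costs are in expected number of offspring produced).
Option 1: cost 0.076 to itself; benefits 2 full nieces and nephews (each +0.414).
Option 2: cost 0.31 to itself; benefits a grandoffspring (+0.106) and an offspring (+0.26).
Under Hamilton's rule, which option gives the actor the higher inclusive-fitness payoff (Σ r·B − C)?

Option 1: r to a full niece or nephew = 0.25.
Option 1: Σ r·B − C = (2·0.25·0.414) − 0.076 = 0.131.
Option 2: r to a grandoffspring = 0.25.
Option 2: r to an offspring = 0.5.
Option 2: Σ r·B − C = (1·0.25·0.106 + 1·0.5·0.26) − 0.31 = -0.1535.
Option 1 has the higher net inclusive-fitness payoff.

Option 1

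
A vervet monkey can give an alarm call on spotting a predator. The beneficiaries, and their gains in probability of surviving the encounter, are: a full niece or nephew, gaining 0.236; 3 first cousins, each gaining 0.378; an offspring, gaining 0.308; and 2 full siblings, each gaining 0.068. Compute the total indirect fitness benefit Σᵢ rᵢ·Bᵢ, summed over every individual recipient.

0.42275

r to a full niece or nephew = 1/4 (full aunt/uncle↔niece/nephew: two paths of length 3 through the shared grandparent pair: r = 2·(1/2)^3 = 1/4).
r to a first cousin = 0.125 (first cousins share one grandparent pair — two paths of length 4: r = 2·(1/2)^4 = 1/8).
r to an offspring = 1/2 (one parent–offspring link: r = (1/2)^1 = 1/2).
r to a full sibling = 1/2 (full sibs share both parents — two paths of length 2: r = 2·(1/2)^2 = 1/2).
Summing one r·B term per recipient: 1·0.25·0.236 + 3·0.125·0.378 + 1·0.5·0.308 + 2·0.5·0.068 = 0.42275.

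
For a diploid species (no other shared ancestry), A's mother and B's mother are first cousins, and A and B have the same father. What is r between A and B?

0.28125

Wright's path rule: contributions from independent ancestry routes add.
A and B are related in two ways: second cousins through their mothers (r = 1/32) and half-sibs through their shared father (r = 1/4).
r = 1/32 + 1/4 = 0.28125.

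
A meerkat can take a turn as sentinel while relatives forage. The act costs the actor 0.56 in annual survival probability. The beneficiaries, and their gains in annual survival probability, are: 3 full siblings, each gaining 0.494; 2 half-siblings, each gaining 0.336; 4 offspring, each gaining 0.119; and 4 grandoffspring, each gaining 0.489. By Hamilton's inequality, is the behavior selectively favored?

Hamilton's rule: the trait is favored when the sum of r·B over every recipient exceeds the actor's cost C.
r to a full sibling = 1/2 (full sibs share both parents — two paths of length 2: r = 2·(1/2)^2 = 1/2).
r to a half-sibling = 0.25 (half-sibs share one parent — one path of length 2: r = (1/2)^2 = 1/4).
r to an offspring = 0.5 (one parent–offspring link: r = (1/2)^1 = 1/2).
r to a grandoffspring = 0.25 (two parent–offspring links: r = (1/2)^2 = 1/4).
Summing one r·B term per recipient: 3·0.5·0.494 + 2·0.25·0.336 + 4·0.5·0.119 + 4·0.25·0.489 = 1.636.
1.636 > 0.56: the indirect benefit exceeds the cost.

Yes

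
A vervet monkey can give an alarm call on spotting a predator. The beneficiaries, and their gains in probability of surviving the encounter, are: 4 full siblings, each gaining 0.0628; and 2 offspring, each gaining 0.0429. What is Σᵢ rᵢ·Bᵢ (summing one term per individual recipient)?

r to a full sibling = 0.5 (full sibs share both parents — two paths of length 2: r = 2·(1/2)^2 = 1/2).
r to an offspring = 1/2 (one parent–offspring link: r = (1/2)^1 = 1/2).
Summing one r·B term per recipient: 4·0.5·0.0628 + 2·0.5·0.0429 = 0.1685.

0.1685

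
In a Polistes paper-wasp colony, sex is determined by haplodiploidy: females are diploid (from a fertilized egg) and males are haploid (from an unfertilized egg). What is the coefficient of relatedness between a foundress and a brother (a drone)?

Her haploid brother carries none of their father's genes and a random half of their mother's genome; that half matches the maternal half of her own genome with probability 1/2: r = 1/2 · 1/2 = 1/4.

0.25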